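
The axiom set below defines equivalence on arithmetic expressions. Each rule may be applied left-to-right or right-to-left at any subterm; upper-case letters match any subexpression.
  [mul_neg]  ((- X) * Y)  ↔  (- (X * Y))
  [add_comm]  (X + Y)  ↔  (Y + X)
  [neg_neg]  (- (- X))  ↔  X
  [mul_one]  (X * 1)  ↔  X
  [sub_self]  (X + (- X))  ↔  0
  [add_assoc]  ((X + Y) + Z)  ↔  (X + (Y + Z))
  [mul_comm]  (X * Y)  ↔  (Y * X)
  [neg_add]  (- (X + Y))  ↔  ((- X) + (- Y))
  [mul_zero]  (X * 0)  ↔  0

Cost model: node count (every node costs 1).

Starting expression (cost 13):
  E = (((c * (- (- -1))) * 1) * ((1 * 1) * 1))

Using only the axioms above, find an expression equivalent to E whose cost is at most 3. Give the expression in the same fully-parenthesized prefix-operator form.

(c * -1)   [cost 3]

1. [neg_neg →] (- (- -1))  →  -1;  E = (((c * -1) * 1) * ((1 * 1) * 1))
2. [mul_one →] ((c * -1) * 1)  →  (c * -1);  E = ((c * -1) * ((1 * 1) * 1))
3. [mul_one →] ((1 * 1) * 1)  →  (1 * 1);  E = ((c * -1) * (1 * 1))
4. [mul_one →] (1 * 1)  →  1;  E = ((c * -1) * 1)
5. [mul_one →] ((c * -1) * 1)  →  (c * -1);  cost 3 ≤ 3, done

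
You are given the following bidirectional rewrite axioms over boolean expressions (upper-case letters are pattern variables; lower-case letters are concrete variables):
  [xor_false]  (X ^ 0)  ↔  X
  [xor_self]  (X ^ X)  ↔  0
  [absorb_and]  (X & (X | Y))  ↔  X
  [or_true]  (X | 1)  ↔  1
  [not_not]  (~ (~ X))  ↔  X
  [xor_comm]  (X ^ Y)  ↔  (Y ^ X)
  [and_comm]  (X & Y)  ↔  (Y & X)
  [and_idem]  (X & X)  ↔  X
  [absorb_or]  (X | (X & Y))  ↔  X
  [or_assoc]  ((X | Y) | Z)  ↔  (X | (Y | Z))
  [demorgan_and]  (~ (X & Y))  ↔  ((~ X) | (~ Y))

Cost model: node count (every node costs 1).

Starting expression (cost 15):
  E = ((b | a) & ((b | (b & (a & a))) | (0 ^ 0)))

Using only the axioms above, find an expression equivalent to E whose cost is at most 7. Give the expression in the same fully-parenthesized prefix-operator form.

(1) (a & a)  =[and_idem →]=  a    ⊢ ((b | a) & ((b | (b & a)) | (0 ^ 0)))
(2) (b | (b & a))  =[absorb_or →]=  b    ⊢ ((b | a) & (b | (0 ^ 0)))
(3) (0 ^ 0)  =[xor_false →]=  0    ⊢ cost 7, within 7

((b | a) & (b | 0))   [cost 7]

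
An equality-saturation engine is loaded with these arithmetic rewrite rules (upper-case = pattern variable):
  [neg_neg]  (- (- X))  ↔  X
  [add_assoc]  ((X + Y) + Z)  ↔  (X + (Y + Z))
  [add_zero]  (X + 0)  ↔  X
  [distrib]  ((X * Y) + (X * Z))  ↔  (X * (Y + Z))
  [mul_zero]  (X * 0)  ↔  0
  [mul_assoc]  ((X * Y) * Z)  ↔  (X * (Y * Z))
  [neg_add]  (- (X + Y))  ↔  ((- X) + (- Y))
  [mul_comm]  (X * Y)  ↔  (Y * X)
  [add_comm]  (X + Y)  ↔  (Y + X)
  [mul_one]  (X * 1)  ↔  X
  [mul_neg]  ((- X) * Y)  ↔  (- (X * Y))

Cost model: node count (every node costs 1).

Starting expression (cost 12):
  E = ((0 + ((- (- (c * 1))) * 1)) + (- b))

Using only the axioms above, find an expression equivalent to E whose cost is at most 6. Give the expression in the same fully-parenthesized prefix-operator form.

1. [mul_one →] ((- (- (c * 1))) * 1)  →  (- (- (c * 1)));  E = ((0 + (- (- (c * 1)))) + (- b))
2. [neg_neg →] (- (- (c * 1)))  →  (c * 1);  E = ((0 + (c * 1)) + (- b))
3. [mul_one →] (c * 1)  →  c;  cost 6 ≤ 6, done

((0 + c) + (- b))   [cost 6]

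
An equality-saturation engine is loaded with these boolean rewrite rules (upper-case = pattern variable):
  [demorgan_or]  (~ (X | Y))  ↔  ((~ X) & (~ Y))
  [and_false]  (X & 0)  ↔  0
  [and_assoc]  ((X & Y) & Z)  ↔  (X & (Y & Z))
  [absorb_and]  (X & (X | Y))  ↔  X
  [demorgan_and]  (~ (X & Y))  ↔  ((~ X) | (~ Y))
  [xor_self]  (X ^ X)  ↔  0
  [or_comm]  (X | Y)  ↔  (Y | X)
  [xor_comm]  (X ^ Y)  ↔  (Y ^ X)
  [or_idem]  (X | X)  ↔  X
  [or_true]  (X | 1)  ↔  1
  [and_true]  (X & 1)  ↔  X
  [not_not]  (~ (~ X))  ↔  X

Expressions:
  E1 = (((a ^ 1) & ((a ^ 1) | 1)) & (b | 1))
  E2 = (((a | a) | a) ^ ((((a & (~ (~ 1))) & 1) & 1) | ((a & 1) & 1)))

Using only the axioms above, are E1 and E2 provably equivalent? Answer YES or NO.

NO

Every axiom is a valid identity, so a rewrite proof would force E1 and E2 to agree under every assignment.
At a=0, b=0: E1 = 1 but E2 = 0; they differ, so no derivation exists.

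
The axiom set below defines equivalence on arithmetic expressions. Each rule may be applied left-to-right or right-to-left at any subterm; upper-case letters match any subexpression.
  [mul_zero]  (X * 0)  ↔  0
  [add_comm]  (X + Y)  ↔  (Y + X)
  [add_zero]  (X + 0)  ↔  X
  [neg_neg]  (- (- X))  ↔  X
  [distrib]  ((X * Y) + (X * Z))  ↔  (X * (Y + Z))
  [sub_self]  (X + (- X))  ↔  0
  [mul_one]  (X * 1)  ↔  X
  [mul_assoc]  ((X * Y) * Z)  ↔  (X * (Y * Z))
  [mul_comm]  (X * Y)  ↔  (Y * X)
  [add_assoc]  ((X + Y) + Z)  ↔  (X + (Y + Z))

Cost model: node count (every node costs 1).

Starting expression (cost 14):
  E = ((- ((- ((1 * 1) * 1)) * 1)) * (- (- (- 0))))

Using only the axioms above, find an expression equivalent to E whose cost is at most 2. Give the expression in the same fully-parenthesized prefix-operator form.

1. [mul_one →] ((- ((1 * 1) * 1)) * 1)  →  (- ((1 * 1) * 1));  E = ((- (- ((1 * 1) * 1))) * (- (- (- 0))))
2. [mul_comm →] ((- (- ((1 * 1) * 1))) * (- (- (- 0))))  →  ((- (- (- 0))) * (- (- ((1 * 1) * 1))))
3. [mul_one →] ((1 * 1) * 1)  →  (1 * 1);  E = ((- (- (- 0))) * (- (- (1 * 1))))
4. [neg_neg →] (- (- (1 * 1)))  →  (1 * 1);  E = ((- (- (- 0))) * (1 * 1))
5. [mul_one →] (1 * 1)  →  1;  E = ((- (- (- 0))) * 1)
6. [mul_one →] ((- (- (- 0))) * 1)  →  (- (- (- 0)))
7. [neg_neg →] (- (- 0))  →  0;  cost 2 ≤ 2, done

(- 0)   [cost 2]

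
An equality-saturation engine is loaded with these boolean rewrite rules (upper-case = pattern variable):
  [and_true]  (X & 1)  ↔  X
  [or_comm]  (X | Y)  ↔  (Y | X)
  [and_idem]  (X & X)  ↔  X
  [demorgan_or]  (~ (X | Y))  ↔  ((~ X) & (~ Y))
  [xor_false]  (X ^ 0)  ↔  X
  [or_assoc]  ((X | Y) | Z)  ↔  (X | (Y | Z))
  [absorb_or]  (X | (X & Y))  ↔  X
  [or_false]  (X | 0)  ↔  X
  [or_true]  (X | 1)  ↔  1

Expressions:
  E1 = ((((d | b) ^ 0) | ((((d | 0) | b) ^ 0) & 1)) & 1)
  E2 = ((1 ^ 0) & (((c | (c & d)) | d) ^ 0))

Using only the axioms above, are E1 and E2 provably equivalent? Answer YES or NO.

All listed rules preserve value, hence provable equivalence implies equal values everywhere; look for a separating assignment.
b=0, c=1, d=0 gives E1 ↦ 0, E2 ↦ 1; values differ ⇒ not provably equivalent.

NO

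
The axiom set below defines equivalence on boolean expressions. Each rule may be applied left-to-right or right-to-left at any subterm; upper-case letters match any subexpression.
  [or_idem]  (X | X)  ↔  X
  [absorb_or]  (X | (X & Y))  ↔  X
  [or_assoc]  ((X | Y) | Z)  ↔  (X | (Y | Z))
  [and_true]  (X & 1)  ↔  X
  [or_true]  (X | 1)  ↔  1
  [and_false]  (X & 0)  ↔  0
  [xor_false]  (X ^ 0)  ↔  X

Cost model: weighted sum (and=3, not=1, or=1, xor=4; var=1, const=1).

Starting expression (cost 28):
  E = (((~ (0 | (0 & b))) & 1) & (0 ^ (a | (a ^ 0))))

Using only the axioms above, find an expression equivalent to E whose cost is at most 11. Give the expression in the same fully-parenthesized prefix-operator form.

((~ 0) & (0 ^ a))   [cost 11]

1. [and_true →] ((~ (0 | (0 & b))) & 1)  →  (~ (0 | (0 & b)));  E = ((~ (0 | (0 & b))) & (0 ^ (a | (a ^ 0))))
2. [xor_false →] (a ^ 0)  →  a;  E = ((~ (0 | (0 & b))) & (0 ^ (a | a)))
3. [absorb_or →] (0 | (0 & b))  →  0;  E = ((~ 0) & (0 ^ (a | a)))
4. [or_idem →] (a | a)  →  a;  cost 11 ≤ 11, done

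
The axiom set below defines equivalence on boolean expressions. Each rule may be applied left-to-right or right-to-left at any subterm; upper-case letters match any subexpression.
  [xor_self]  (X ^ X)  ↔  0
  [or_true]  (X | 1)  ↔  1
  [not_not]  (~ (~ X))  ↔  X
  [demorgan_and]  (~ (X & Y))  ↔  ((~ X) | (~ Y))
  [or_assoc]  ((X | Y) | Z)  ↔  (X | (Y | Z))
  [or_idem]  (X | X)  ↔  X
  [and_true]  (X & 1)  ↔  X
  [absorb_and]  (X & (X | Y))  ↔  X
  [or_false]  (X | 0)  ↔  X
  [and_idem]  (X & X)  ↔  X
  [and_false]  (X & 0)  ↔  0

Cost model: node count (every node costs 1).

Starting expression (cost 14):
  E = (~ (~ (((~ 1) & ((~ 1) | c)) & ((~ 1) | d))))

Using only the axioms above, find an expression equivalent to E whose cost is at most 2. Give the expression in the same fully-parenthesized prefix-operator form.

(~ 1)   [cost 2]

1. [absorb_and →] ((~ 1) & ((~ 1) | c))  →  (~ 1);  E = (~ (~ ((~ 1) & ((~ 1) | d))))
2. [absorb_and →] ((~ 1) & ((~ 1) | d))  →  (~ 1);  E = (~ (~ (~ 1)))
3. [not_not →] (~ (~ (~ 1)))  →  (~ 1);  cost 2 ≤ 2, done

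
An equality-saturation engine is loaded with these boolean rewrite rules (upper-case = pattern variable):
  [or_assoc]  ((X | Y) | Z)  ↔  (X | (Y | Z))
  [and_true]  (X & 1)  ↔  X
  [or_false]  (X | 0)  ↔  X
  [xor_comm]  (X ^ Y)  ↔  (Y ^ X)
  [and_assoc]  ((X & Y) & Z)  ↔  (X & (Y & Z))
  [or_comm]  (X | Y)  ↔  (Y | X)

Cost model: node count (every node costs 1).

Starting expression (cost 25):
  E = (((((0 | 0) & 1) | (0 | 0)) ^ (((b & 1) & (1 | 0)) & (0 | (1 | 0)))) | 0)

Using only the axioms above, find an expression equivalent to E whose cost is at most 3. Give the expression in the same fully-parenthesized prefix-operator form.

(1) (((((0 | 0) & 1) | (0 | 0)) ^ (((b & 1) & (1 | 0)) & (0 | (1 | 0)))) | 0)  =[or_false →]=  ((((0 | 0) & 1) | (0 | 0)) ^ (((b & 1) & (1 | 0)) & (0 | (1 | 0))))
(2) (0 | (1 | 0))  =[or_comm →]=  ((1 | 0) | 0)    ⊢ ((((0 | 0) & 1) | (0 | 0)) ^ (((b & 1) & (1 | 0)) & ((1 | 0) | 0)))
(3) (b & 1)  =[and_true →]=  b    ⊢ ((((0 | 0) & 1) | (0 | 0)) ^ ((b & (1 | 0)) & ((1 | 0) | 0)))
(4) (1 | 0)  =[or_false →]=  1    ⊢ ((((0 | 0) & 1) | (0 | 0)) ^ ((b & 1) & ((1 | 0) | 0)))
(5) ((0 | 0) & 1)  =[and_true →]=  (0 | 0)    ⊢ (((0 | 0) | (0 | 0)) ^ ((b & 1) & ((1 | 0) | 0)))
(6) (b & 1)  =[and_true →]=  b    ⊢ (((0 | 0) | (0 | 0)) ^ (b & ((1 | 0) | 0)))
(7) (0 | 0)  =[or_false →]=  0    ⊢ ((0 | (0 | 0)) ^ (b & ((1 | 0) | 0)))
(8) ((1 | 0) | 0)  =[or_false →]=  (1 | 0)    ⊢ ((0 | (0 | 0)) ^ (b & (1 | 0)))
(9) (1 | 0)  =[or_false →]=  1    ⊢ ((0 | (0 | 0)) ^ (b & 1))
(10) (0 | 0)  =[or_false →]=  0    ⊢ ((0 | 0) ^ (b & 1))
(11) (0 | 0)  =[or_false →]=  0    ⊢ (0 ^ (b & 1))
(12) (b & 1)  =[and_true →]=  b    ⊢ cost 3, within 3

(0 ^ b)   [cost 3]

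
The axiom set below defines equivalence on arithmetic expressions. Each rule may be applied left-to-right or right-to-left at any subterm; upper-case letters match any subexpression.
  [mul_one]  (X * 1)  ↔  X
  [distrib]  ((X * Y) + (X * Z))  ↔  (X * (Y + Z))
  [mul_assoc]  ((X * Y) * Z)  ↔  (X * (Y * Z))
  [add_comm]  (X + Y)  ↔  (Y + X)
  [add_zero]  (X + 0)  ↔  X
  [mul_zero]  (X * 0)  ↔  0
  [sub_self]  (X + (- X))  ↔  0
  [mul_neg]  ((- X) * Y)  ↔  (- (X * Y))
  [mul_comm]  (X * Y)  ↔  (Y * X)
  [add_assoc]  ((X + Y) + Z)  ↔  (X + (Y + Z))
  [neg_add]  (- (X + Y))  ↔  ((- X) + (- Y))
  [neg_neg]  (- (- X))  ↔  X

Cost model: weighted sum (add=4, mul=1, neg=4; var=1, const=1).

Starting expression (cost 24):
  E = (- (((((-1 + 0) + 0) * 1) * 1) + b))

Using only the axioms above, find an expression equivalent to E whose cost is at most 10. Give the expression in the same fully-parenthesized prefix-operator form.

(- (-1 + b))   [cost 10]

1. [mul_one →] (((-1 + 0) + 0) * 1)  →  ((-1 + 0) + 0);  E = (- ((((-1 + 0) + 0) * 1) + b))
2. [add_zero →] ((-1 + 0) + 0)  →  (-1 + 0);  E = (- (((-1 + 0) * 1) + b))
3. [mul_one →] ((-1 + 0) * 1)  →  (-1 + 0);  E = (- ((-1 + 0) + b))
4. [add_zero →] (-1 + 0)  →  -1;  cost 10 ≤ 10, done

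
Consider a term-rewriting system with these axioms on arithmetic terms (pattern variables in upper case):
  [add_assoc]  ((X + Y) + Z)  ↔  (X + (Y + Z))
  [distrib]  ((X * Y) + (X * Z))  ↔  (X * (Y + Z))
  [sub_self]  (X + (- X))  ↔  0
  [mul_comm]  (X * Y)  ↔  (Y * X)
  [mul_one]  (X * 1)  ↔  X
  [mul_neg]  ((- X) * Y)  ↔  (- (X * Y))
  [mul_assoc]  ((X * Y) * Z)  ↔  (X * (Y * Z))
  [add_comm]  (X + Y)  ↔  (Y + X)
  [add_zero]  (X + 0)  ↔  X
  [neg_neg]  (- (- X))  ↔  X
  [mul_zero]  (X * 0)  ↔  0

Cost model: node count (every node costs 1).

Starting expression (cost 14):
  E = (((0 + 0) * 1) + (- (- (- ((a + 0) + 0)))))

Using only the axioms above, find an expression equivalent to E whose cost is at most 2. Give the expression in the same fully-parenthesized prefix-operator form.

(- a)   [cost 2]

step 1: neg_neg (→) rewrites (- (- (- ((a + 0) + 0)))) into (- ((a + 0) + 0)), now (((0 + 0) * 1) + (- ((a + 0) + 0)))
step 2: add_zero (→) rewrites (a + 0) into a, now (((0 + 0) * 1) + (- (a + 0)))
step 3: add_zero (→) rewrites (0 + 0) into 0, now ((0 * 1) + (- (a + 0)))
step 4: add_zero (→) rewrites (a + 0) into a, now ((0 * 1) + (- a))
step 5: mul_one (→) rewrites (0 * 1) into 0, now (0 + (- a))
step 6: add_comm (→) rewrites (0 + (- a)) into ((- a) + 0)
step 7: add_zero (→) rewrites ((- a) + 0) into (- a), reaching cost 2 (bound 2)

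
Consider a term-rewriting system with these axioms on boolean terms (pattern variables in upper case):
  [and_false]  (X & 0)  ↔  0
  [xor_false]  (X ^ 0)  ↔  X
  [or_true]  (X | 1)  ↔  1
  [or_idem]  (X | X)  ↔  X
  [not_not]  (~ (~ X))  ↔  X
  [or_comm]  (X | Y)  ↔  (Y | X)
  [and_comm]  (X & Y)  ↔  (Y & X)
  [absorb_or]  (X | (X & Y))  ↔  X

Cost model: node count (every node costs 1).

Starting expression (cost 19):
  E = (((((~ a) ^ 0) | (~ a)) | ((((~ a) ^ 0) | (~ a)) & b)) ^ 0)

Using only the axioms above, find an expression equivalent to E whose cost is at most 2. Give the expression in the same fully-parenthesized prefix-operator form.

(1) ((((~ a) ^ 0) | (~ a)) | ((((~ a) ^ 0) | (~ a)) & b))  =[absorb_or →]=  (((~ a) ^ 0) | (~ a))    ⊢ ((((~ a) ^ 0) | (~ a)) ^ 0)
(2) ((((~ a) ^ 0) | (~ a)) ^ 0)  =[xor_false →]=  (((~ a) ^ 0) | (~ a))
(3) ((~ a) ^ 0)  =[xor_false →]=  (~ a)    ⊢ ((~ a) | (~ a))
(4) ((~ a) | (~ a))  =[or_idem →]=  (~ a)    ⊢ cost 2, within 2

(~ a)   [cost 2]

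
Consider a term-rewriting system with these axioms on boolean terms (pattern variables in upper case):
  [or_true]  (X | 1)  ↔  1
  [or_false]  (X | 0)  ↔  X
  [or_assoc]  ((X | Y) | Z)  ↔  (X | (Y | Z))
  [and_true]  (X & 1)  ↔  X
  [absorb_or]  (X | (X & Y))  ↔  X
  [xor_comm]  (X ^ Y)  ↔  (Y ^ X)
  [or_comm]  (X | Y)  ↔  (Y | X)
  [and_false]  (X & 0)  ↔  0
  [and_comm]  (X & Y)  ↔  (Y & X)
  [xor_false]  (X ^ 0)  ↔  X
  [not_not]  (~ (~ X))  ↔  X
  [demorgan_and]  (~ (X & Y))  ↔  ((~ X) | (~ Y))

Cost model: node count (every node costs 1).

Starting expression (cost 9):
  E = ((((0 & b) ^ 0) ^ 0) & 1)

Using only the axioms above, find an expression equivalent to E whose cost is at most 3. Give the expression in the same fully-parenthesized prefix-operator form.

(0 & b)   [cost 3]

step 1: xor_false (→) rewrites ((0 & b) ^ 0) into (0 & b), now (((0 & b) ^ 0) & 1)
step 2: and_true (→) rewrites (((0 & b) ^ 0) & 1) into ((0 & b) ^ 0)
step 3: xor_false (→) rewrites ((0 & b) ^ 0) into (0 & b), reaching cost 3 (bound 3)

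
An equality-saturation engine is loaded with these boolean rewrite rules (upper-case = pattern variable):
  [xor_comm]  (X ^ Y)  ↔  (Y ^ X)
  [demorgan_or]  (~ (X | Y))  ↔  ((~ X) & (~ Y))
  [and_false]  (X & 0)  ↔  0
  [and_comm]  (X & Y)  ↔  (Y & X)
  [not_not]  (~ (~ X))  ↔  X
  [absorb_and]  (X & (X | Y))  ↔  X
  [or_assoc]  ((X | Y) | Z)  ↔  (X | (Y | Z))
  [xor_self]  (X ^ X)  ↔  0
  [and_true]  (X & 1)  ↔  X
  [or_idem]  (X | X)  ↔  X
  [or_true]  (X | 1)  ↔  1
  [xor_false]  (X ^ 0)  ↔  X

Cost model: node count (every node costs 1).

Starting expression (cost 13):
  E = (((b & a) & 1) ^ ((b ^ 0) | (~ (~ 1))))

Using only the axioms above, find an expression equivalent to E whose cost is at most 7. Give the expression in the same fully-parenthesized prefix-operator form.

((b & a) ^ (b | 1))   [cost 7]

(1) (~ (~ 1))  =[not_not →]=  1    ⊢ (((b & a) & 1) ^ ((b ^ 0) | 1))
(2) (b ^ 0)  =[xor_false →]=  b    ⊢ (((b & a) & 1) ^ (b | 1))
(3) ((b & a) & 1)  =[and_true →]=  (b & a)    ⊢ cost 7, within 7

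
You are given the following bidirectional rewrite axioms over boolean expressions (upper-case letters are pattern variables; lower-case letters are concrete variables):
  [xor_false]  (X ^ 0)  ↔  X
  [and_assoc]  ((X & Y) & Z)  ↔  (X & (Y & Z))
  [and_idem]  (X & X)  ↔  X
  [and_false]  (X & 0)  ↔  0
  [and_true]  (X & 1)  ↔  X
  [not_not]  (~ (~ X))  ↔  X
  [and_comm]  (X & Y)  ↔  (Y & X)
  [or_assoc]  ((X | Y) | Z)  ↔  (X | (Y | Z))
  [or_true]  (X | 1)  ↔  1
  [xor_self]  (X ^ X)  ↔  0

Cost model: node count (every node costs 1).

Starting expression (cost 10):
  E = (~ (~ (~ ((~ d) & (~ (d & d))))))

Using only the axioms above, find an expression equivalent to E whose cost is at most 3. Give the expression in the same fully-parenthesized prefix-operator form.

(1) (d & d)  =[and_idem →]=  d    ⊢ (~ (~ (~ ((~ d) & (~ d)))))
(2) ((~ d) & (~ d))  =[and_idem →]=  (~ d)    ⊢ (~ (~ (~ (~ d))))
(3) (~ (~ (~ d)))  =[not_not →]=  (~ d)    ⊢ cost 3, within 3

(~ (~ d))   [cost 3]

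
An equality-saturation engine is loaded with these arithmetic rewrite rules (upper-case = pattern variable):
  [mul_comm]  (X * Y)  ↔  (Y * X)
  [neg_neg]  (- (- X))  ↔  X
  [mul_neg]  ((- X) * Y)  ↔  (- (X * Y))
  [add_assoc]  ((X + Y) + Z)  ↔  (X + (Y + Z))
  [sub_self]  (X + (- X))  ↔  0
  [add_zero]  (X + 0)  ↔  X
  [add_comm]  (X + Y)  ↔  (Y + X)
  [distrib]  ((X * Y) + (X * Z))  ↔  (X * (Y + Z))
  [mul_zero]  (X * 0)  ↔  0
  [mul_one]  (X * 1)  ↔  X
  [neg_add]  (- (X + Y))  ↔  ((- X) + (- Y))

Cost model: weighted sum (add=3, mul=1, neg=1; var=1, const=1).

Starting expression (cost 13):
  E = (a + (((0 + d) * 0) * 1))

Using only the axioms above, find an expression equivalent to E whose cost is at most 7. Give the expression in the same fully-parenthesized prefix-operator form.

(1) (0 + d)  =[add_comm →]=  (d + 0)    ⊢ (a + (((d + 0) * 0) * 1))
(2) (d + 0)  =[add_zero →]=  d    ⊢ (a + ((d * 0) * 1))
(3) ((d * 0) * 1)  =[mul_one →]=  (d * 0)    ⊢ cost 7, within 7

(a + (d * 0))   [cost 7]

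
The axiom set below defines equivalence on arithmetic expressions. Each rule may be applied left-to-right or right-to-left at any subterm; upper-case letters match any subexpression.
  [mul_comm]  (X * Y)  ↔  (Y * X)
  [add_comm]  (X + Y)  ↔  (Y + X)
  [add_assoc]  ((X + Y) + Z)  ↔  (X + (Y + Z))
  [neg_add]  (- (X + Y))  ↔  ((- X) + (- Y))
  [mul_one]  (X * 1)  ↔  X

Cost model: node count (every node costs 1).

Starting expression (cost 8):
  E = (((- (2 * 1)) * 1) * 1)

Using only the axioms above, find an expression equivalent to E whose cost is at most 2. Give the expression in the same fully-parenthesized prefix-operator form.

(- 2)   [cost 2]

(1) ((- (2 * 1)) * 1)  =[mul_one →]=  (- (2 * 1))    ⊢ ((- (2 * 1)) * 1)
(2) ((- (2 * 1)) * 1)  =[mul_one →]=  (- (2 * 1))
(3) (2 * 1)  =[mul_one →]=  2    ⊢ cost 2, within 2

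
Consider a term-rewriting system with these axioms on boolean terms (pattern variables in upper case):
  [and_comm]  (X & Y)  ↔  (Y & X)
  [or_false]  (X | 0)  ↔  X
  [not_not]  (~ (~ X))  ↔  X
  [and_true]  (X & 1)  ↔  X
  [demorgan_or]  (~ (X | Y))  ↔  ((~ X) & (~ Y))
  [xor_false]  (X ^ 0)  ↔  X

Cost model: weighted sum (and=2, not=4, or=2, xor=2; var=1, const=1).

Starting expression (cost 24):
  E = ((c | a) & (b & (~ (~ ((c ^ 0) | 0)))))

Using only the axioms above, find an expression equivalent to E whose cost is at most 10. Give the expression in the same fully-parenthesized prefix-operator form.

((c | a) & (b & c))   [cost 10]

step 1: xor_false (→) rewrites (c ^ 0) into c, now ((c | a) & (b & (~ (~ (c | 0)))))
step 2: not_not (→) rewrites (~ (~ (c | 0))) into (c | 0), now ((c | a) & (b & (c | 0)))
step 3: or_false (→) rewrites (c | 0) into c, reaching cost 10 (bound 10)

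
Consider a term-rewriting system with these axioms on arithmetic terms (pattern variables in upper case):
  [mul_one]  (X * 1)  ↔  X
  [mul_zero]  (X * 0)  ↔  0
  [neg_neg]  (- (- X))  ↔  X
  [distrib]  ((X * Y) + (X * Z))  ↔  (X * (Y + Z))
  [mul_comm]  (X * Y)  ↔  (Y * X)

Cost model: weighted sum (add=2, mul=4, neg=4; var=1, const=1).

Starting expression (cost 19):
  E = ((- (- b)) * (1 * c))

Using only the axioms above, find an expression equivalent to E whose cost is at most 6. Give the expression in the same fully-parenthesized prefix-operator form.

(b * c)   [cost 6]

1. [neg_neg →] (- (- b))  →  b;  E = (b * (1 * c))
2. [mul_comm →] (1 * c)  →  (c * 1);  E = (b * (c * 1))
3. [mul_one →] (c * 1)  →  c;  cost 6 ≤ 6, done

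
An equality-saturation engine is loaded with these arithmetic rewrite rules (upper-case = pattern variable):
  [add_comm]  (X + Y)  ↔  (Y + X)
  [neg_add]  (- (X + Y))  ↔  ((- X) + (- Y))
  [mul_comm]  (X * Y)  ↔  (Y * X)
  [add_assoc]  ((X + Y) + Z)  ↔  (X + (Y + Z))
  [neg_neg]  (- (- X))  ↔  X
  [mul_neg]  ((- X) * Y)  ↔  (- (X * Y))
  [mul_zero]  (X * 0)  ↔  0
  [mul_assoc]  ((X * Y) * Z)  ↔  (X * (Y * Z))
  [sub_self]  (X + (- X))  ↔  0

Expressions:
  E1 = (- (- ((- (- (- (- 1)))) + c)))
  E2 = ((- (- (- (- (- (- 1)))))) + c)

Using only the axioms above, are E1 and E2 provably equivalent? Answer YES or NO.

1. [neg_neg →] (- (- ((- (- (- (- 1)))) + c)))  →  ((- (- (- (- 1)))) + c)
2. [neg_neg ←] (- 1)  →  (- (- (- 1)));  this is E2

YES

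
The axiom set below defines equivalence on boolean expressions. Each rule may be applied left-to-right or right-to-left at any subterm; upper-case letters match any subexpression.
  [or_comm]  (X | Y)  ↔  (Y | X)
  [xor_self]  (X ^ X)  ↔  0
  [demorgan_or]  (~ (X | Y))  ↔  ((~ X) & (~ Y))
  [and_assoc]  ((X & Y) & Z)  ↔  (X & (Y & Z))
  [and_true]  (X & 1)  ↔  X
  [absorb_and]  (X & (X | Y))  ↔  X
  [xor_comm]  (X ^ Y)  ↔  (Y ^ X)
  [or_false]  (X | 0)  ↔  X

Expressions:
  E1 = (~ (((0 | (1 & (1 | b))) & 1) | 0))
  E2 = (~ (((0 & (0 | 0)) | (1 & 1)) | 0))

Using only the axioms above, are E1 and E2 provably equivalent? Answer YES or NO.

YES

step 1: absorb_and (→) rewrites (1 & (1 | b)) into 1, now (~ (((0 | 1) & 1) | 0))
step 2: and_true (→) rewrites ((0 | 1) & 1) into (0 | 1), now (~ ((0 | 1) | 0))
step 3: or_false (→) rewrites ((0 | 1) | 0) into (0 | 1), now (~ (0 | 1))
step 4: and_true (←) rewrites 1 into (1 & 1), now (~ (0 | (1 & 1)))
step 5: absorb_and (←) rewrites 0 into (0 & (0 | 0)), now (~ ((0 & (0 | 0)) | (1 & 1)))
step 6: or_false (←) rewrites ((0 & (0 | 0)) | (1 & 1)) into (((0 & (0 | 0)) | (1 & 1)) | 0), which is E2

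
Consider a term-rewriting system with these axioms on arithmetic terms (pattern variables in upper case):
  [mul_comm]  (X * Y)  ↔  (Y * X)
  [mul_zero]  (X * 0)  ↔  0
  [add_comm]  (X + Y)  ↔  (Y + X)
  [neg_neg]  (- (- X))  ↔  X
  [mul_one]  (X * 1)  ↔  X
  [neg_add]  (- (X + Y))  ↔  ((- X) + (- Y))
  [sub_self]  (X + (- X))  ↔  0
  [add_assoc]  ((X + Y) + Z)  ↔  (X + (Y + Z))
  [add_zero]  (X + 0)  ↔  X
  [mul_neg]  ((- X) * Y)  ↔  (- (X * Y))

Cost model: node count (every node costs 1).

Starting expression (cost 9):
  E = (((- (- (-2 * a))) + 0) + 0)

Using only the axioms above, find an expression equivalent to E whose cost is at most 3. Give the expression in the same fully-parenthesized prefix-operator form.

(-2 * a)   [cost 3]

step 1: neg_neg (→) rewrites (- (- (-2 * a))) into (-2 * a), now (((-2 * a) + 0) + 0)
step 2: add_zero (→) rewrites (((-2 * a) + 0) + 0) into ((-2 * a) + 0)
step 3: add_zero (→) rewrites ((-2 * a) + 0) into (-2 * a), reaching cost 3 (bound 3)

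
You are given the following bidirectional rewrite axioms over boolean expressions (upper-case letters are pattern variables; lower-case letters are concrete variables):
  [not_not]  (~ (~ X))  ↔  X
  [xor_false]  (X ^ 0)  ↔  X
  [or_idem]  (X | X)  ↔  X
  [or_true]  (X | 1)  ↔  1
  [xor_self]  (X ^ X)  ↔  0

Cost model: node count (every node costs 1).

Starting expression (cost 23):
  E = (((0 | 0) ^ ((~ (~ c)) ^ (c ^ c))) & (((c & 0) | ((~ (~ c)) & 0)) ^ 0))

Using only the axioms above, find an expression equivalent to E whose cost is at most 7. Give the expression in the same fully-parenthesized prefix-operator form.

((0 ^ c) & (c & 0))   [cost 7]

(1) (~ (~ c))  =[not_not →]=  c    ⊢ (((0 | 0) ^ ((~ (~ c)) ^ (c ^ c))) & (((c & 0) | (c & 0)) ^ 0))
(2) (c ^ c)  =[xor_self →]=  0    ⊢ (((0 | 0) ^ ((~ (~ c)) ^ 0)) & (((c & 0) | (c & 0)) ^ 0))
(3) (~ (~ c))  =[not_not →]=  c    ⊢ (((0 | 0) ^ (c ^ 0)) & (((c & 0) | (c & 0)) ^ 0))
(4) (((c & 0) | (c & 0)) ^ 0)  =[xor_false →]=  ((c & 0) | (c & 0))    ⊢ (((0 | 0) ^ (c ^ 0)) & ((c & 0) | (c & 0)))
(5) ((c & 0) | (c & 0))  =[or_idem →]=  (c & 0)    ⊢ (((0 | 0) ^ (c ^ 0)) & (c & 0))
(6) (0 | 0)  =[or_idem →]=  0    ⊢ ((0 ^ (c ^ 0)) & (c & 0))
(7) (c ^ 0)  =[xor_false →]=  c    ⊢ cost 7, within 7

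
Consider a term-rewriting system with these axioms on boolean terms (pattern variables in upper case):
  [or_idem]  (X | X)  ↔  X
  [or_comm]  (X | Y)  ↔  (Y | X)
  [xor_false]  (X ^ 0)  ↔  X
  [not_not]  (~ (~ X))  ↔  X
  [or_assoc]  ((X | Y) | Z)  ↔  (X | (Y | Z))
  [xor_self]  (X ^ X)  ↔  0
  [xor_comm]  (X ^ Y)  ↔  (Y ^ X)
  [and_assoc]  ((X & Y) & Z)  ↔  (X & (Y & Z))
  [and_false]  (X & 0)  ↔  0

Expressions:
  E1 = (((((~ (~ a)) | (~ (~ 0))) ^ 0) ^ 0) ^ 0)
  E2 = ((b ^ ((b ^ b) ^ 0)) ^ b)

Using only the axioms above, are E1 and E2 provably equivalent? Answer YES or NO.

NO

Every axiom is a valid identity, so a rewrite proof would force E1 and E2 to agree under every assignment.
At a=1, b=0: E1 = 1 but E2 = 0; they differ, so no derivation exists.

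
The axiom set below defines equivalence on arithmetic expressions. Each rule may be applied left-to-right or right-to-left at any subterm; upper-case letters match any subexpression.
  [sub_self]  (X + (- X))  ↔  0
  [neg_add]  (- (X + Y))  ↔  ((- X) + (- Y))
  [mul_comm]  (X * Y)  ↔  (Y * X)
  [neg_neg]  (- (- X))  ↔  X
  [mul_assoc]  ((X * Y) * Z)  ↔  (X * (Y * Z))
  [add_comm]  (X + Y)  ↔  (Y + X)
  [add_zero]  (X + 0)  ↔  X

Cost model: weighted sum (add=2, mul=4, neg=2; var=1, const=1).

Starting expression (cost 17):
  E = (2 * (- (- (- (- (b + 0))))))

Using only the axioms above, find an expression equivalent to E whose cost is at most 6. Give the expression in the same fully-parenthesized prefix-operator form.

(2 * b)   [cost 6]

(1) (- (- (- (b + 0))))  =[neg_neg →]=  (- (b + 0))    ⊢ (2 * (- (- (b + 0))))
(2) (b + 0)  =[add_zero →]=  b    ⊢ (2 * (- (- b)))
(3) (- (- b))  =[neg_neg →]=  b    ⊢ cost 6, within 6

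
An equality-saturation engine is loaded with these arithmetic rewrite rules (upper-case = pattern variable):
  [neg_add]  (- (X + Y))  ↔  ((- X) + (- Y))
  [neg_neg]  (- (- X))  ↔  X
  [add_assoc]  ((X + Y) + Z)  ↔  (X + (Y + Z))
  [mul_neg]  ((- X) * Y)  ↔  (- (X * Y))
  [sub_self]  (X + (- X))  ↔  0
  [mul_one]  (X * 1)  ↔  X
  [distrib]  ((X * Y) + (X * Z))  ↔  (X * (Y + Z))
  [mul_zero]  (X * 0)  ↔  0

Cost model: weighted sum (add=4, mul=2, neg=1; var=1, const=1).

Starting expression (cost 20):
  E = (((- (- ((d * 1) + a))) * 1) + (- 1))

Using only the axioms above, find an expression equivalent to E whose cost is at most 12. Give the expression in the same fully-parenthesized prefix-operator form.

1. [neg_neg →] (- (- ((d * 1) + a)))  →  ((d * 1) + a);  E = ((((d * 1) + a) * 1) + (- 1))
2. [mul_one →] (d * 1)  →  d;  E = (((d + a) * 1) + (- 1))
3. [mul_one →] ((d + a) * 1)  →  (d + a);  cost 12 ≤ 12, done

((d + a) + (- 1))   [cost 12]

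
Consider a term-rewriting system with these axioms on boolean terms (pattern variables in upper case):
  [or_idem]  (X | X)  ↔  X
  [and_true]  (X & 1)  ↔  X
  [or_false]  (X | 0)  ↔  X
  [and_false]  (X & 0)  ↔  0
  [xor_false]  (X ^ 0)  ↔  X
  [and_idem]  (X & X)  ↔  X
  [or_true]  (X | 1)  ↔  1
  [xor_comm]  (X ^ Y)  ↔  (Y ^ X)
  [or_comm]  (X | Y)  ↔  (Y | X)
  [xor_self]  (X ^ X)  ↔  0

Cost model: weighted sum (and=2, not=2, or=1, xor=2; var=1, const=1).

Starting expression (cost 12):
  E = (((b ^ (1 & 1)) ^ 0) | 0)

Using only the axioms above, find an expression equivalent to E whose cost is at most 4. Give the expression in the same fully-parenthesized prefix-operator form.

(b ^ 1)   [cost 4]

1. [and_idem →] (1 & 1)  →  1;  E = (((b ^ 1) ^ 0) | 0)
2. [xor_false →] ((b ^ 1) ^ 0)  →  (b ^ 1);  E = ((b ^ 1) | 0)
3. [or_false →] ((b ^ 1) | 0)  →  (b ^ 1);  cost 4 ≤ 4, done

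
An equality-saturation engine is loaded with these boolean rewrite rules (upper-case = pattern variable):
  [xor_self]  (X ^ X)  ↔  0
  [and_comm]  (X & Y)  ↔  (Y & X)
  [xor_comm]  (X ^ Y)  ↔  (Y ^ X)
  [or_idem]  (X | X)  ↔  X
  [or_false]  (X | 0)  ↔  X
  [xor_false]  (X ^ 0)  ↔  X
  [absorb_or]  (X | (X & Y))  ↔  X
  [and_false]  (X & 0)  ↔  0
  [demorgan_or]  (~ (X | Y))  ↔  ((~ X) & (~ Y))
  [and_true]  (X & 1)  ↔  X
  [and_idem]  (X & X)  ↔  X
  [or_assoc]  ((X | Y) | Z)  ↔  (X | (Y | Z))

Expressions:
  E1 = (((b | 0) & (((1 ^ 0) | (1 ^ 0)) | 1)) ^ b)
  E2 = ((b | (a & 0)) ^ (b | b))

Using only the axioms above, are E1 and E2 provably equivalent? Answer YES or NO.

YES

1. [or_idem →] ((1 ^ 0) | (1 ^ 0))  →  (1 ^ 0);  E1 = (((b | 0) & ((1 ^ 0) | 1)) ^ b)
2. [xor_false →] (1 ^ 0)  →  1;  E1 = (((b | 0) & (1 | 1)) ^ b)
3. [or_idem →] (1 | 1)  →  1;  E1 = (((b | 0) & 1) ^ b)
4. [and_true →] ((b | 0) & 1)  →  (b | 0);  E1 = ((b | 0) ^ b)
5. [or_idem ←] b  →  (b | b);  E1 = ((b | 0) ^ (b | b))
6. [and_false ←] 0  →  (a & 0);  this is E2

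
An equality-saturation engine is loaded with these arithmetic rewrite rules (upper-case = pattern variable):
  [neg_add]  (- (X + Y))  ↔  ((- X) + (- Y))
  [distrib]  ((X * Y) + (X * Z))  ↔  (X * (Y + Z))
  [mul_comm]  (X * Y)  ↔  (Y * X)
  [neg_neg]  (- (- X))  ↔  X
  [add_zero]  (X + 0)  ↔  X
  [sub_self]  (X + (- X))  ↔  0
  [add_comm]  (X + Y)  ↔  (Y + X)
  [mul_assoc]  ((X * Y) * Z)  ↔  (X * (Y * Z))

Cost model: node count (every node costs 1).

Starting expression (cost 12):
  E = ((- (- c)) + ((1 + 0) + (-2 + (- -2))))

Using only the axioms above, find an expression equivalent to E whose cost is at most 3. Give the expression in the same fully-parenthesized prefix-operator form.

1. [sub_self →] (-2 + (- -2))  →  0;  E = ((- (- c)) + ((1 + 0) + 0))
2. [neg_neg →] (- (- c))  →  c;  E = (c + ((1 + 0) + 0))
3. [add_zero →] (1 + 0)  →  1;  E = (c + (1 + 0))
4. [add_zero →] (1 + 0)  →  1;  cost 3 ≤ 3, done

(c + 1)   [cost 3]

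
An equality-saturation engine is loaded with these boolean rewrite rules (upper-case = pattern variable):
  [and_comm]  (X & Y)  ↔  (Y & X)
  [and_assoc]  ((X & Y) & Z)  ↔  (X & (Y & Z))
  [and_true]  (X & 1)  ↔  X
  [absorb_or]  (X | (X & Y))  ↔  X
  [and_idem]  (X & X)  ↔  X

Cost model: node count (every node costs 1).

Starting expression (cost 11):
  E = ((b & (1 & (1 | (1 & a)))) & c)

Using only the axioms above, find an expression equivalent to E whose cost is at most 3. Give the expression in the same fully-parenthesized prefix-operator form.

(b & c)   [cost 3]

1. [absorb_or →] (1 | (1 & a))  →  1;  E = ((b & (1 & 1)) & c)
2. [and_true →] (1 & 1)  →  1;  E = ((b & 1) & c)
3. [and_true →] (b & 1)  →  b;  cost 3 ≤ 3, done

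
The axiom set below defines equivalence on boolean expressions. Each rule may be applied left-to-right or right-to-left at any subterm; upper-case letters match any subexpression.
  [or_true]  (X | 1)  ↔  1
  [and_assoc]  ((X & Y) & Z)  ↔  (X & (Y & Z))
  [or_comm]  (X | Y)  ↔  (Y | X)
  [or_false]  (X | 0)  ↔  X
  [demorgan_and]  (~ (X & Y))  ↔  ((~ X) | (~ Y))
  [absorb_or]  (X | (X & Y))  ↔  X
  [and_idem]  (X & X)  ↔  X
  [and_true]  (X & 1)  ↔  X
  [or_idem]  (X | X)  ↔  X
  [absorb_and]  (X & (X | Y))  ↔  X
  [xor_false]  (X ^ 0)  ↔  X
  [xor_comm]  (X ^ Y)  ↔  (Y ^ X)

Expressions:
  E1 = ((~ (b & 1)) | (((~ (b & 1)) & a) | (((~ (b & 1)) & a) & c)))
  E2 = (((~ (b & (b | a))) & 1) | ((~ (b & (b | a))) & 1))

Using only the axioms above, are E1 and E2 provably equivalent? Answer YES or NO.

(1) (((~ (b & 1)) & a) | (((~ (b & 1)) & a) & c))  =[absorb_or →]=  ((~ (b & 1)) & a)    ⊢ ((~ (b & 1)) | ((~ (b & 1)) & a))
(2) ((~ (b & 1)) | ((~ (b & 1)) & a))  =[absorb_or →]=  (~ (b & 1))
(3) (b & 1)  =[and_true →]=  b    ⊢ (~ b)
(4) (~ b)  =[and_true ←]=  ((~ b) & 1)
(5) b  =[absorb_and ←]=  (b & (b | a))    ⊢ ((~ (b & (b | a))) & 1)
(6) ((~ (b & (b | a))) & 1)  =[or_idem ←]=  (((~ (b & (b | a))) & 1) | ((~ (b & (b | a))) & 1))    ⊢ E2

YES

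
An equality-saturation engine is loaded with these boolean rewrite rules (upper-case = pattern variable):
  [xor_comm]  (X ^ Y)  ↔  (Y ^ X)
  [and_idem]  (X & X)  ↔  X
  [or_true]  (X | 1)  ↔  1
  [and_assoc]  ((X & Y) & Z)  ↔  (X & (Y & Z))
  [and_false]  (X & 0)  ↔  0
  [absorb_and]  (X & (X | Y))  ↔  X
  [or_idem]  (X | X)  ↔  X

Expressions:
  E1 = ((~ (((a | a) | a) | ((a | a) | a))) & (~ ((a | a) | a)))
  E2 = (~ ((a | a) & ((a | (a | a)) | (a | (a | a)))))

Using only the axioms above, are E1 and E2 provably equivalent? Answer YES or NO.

(1) (((a | a) | a) | ((a | a) | a))  =[or_idem →]=  ((a | a) | a)    ⊢ ((~ ((a | a) | a)) & (~ ((a | a) | a)))
(2) ((~ ((a | a) | a)) & (~ ((a | a) | a)))  =[and_idem →]=  (~ ((a | a) | a))
(3) (a | a)  =[or_idem →]=  a    ⊢ (~ (a | a))
(4) (a | a)  =[and_idem ←]=  ((a | a) & (a | a))    ⊢ (~ ((a | a) & (a | a)))
(5) a  =[or_idem ←]=  (a | a)    ⊢ (~ ((a | a) & (a | (a | a))))
(6) (a | (a | a))  =[or_idem ←]=  ((a | (a | a)) | (a | (a | a)))    ⊢ E2

YES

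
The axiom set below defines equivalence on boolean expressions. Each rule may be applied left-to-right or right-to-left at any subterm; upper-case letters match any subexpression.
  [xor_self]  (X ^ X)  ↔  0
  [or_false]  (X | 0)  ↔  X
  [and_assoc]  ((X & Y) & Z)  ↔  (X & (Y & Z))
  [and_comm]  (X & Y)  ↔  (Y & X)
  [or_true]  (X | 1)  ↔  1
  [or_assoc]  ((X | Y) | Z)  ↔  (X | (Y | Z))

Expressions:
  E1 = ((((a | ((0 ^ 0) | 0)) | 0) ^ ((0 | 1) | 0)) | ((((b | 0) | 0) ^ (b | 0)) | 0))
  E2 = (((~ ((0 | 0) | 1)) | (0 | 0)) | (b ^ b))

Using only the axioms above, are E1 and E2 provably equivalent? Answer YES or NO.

Every axiom is a valid identity, so a rewrite proof would force E1 and E2 to agree under every assignment.
At a=0, b=0: E1 = 1 but E2 = 0; they differ, so no derivation exists.

NO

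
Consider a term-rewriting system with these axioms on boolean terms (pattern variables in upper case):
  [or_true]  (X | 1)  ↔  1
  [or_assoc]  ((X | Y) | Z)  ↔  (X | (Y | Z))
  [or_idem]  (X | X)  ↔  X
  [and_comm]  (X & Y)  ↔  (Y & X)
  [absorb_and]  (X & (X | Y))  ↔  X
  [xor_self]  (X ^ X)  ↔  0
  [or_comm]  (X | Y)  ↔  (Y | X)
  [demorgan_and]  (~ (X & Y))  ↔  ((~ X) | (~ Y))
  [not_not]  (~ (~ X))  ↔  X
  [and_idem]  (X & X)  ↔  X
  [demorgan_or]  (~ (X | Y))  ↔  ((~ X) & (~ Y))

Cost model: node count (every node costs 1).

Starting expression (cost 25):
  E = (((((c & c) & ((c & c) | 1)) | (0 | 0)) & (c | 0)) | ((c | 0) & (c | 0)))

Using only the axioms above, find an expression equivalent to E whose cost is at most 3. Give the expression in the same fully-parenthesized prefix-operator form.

(c | 0)   [cost 3]

step 1: absorb_and (→) rewrites ((c & c) & ((c & c) | 1)) into (c & c), now ((((c & c) | (0 | 0)) & (c | 0)) | ((c | 0) & (c | 0)))
step 2: or_idem (→) rewrites (0 | 0) into 0, now ((((c & c) | 0) & (c | 0)) | ((c | 0) & (c | 0)))
step 3: and_idem (→) rewrites (c & c) into c, now (((c | 0) & (c | 0)) | ((c | 0) & (c | 0)))
step 4: or_idem (→) rewrites (((c | 0) & (c | 0)) | ((c | 0) & (c | 0))) into ((c | 0) & (c | 0))
step 5: and_idem (→) rewrites ((c | 0) & (c | 0)) into (c | 0), reaching cost 3 (bound 3)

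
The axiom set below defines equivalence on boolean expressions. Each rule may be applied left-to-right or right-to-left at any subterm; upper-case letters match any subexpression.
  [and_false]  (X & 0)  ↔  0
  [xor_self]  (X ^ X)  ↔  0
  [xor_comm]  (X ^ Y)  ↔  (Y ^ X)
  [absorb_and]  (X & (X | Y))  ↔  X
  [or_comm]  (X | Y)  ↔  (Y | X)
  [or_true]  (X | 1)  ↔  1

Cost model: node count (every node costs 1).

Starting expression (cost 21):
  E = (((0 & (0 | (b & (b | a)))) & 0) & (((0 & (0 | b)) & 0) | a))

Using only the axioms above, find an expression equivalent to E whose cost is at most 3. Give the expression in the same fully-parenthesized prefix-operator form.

(0 & 0)   [cost 3]

(1) (b & (b | a))  =[absorb_and →]=  b    ⊢ (((0 & (0 | b)) & 0) & (((0 & (0 | b)) & 0) | a))
(2) (((0 & (0 | b)) & 0) & (((0 & (0 | b)) & 0) | a))  =[absorb_and →]=  ((0 & (0 | b)) & 0)
(3) (0 & (0 | b))  =[absorb_and →]=  0    ⊢ cost 3, within 3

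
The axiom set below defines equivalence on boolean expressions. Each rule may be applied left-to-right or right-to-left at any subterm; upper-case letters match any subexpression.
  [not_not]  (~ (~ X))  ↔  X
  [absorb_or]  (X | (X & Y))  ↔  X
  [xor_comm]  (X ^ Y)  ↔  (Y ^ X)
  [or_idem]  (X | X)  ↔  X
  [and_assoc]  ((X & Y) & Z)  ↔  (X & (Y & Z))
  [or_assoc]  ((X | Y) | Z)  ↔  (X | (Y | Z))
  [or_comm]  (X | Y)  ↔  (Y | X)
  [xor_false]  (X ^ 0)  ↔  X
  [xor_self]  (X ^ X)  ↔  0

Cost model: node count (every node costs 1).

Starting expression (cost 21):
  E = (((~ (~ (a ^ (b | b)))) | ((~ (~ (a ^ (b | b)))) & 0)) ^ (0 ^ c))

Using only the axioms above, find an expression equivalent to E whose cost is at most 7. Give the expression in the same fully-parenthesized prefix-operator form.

(1) ((~ (~ (a ^ (b | b)))) | ((~ (~ (a ^ (b | b)))) & 0))  =[absorb_or →]=  (~ (~ (a ^ (b | b))))    ⊢ ((~ (~ (a ^ (b | b)))) ^ (0 ^ c))
(2) (b | b)  =[or_idem →]=  b    ⊢ ((~ (~ (a ^ b))) ^ (0 ^ c))
(3) (~ (~ (a ^ b)))  =[not_not →]=  (a ^ b)    ⊢ cost 7, within 7

((a ^ b) ^ (0 ^ c))   [cost 7]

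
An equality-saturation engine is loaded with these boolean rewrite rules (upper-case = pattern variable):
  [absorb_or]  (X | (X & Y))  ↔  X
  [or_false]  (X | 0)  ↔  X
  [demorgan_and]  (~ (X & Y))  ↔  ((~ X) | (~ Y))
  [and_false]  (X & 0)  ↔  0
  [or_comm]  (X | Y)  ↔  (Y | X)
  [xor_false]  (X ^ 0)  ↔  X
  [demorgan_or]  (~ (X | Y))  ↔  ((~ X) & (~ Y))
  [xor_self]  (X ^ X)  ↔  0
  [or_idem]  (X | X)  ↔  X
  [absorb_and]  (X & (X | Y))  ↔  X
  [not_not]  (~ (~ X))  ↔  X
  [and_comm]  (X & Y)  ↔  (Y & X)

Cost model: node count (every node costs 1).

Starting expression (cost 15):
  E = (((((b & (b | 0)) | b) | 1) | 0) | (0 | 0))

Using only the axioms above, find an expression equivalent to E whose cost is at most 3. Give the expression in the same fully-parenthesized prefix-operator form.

(b | 1)   [cost 3]

(1) (b & (b | 0))  =[absorb_and →]=  b    ⊢ ((((b | b) | 1) | 0) | (0 | 0))
(2) (b | b)  =[or_idem →]=  b    ⊢ (((b | 1) | 0) | (0 | 0))
(3) (0 | 0)  =[or_false →]=  0    ⊢ (((b | 1) | 0) | 0)
(4) (((b | 1) | 0) | 0)  =[or_false →]=  ((b | 1) | 0)
(5) ((b | 1) | 0)  =[or_false →]=  (b | 1)    ⊢ cost 3, within 3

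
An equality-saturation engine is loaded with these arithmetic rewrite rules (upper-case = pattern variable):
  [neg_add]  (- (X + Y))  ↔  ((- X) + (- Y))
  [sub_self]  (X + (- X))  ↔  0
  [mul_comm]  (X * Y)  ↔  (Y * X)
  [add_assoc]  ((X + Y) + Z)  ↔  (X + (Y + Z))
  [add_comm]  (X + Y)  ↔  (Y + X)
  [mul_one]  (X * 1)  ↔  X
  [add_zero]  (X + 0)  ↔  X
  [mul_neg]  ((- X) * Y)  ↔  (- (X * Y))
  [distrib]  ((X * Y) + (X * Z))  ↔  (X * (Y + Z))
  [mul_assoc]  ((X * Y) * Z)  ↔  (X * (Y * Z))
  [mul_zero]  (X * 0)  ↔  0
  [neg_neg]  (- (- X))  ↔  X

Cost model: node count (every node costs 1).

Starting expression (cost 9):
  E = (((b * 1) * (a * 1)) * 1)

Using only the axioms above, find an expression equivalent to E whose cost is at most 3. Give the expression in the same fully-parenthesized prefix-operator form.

(1) (b * 1)  =[mul_one →]=  b    ⊢ ((b * (a * 1)) * 1)
(2) ((b * (a * 1)) * 1)  =[mul_one →]=  (b * (a * 1))
(3) (a * 1)  =[mul_one →]=  a    ⊢ cost 3, within 3

(b * a)   [cost 3]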